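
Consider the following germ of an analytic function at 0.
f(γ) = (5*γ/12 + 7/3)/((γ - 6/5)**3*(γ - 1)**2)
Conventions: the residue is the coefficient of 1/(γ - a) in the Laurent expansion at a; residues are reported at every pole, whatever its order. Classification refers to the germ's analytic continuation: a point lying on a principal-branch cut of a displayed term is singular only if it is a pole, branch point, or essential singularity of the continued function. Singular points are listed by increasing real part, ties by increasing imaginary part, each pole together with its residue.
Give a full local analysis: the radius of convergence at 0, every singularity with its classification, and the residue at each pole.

Denominator factor (γ - 6/5)^3: pole of order 3 at 6/5, modulus 6/5.
Denominator factor (γ - 1)^2: pole of order 2 at 1, modulus 1.
The radius of convergence is the smallest modulus among the singular points: 1.
At the order-2 pole 1 set g(γ) = (γ - (1))^2*f(γ) = (5*γ/12 + 7/3)/(γ - 6/5)**3.
Order-2 pole: residue = g'(a); g'(1) = -15625/3, so the residue is -15625/3.
At the order-3 pole 6/5 set g(γ) = (γ - (6/5))^3*f(γ) = (5*γ/12 + 7/3)/(γ - 1)**2.
Order-3 pole: residue = g''(a)/2; g''(6/5) = 31250/3, so the residue is 15625/3.
List the singular points by increasing real part (a conjugate pair: the negative imaginary part first).

Radius of convergence at 0: 1.
At 1: a pole of order 2; residue -15625/3.
At 6/5: a pole of order 3; residue 15625/3.


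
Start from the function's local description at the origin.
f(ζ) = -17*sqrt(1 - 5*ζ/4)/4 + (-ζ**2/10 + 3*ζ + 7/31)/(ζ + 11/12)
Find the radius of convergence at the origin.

The radius of convergence is 4/5.

Denominator factor (ζ + 11/12): pole of order 1 at -11/12, modulus 11/12.
Branch term (-17/4)*sqrt(1 - ζ/(4/5)): its argument vanishes at ζ = 4/5, a square-root branch point, modulus 4/5.
The radius of convergence is the smallest modulus among the singular points: 4/5.


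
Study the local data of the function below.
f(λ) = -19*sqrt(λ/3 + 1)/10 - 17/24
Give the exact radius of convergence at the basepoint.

Branch term (-19/10)*sqrt(1 - λ/(-3)): its argument vanishes at λ = -3, a square-root branch point, modulus 3.
The radius of convergence is the smallest modulus among the singular points: 3.

The radius of convergence is 3.


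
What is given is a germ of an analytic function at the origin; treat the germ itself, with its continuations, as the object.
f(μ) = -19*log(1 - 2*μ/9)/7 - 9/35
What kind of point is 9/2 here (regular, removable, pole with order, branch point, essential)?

The term (-19/7)*log(1 - μ/(9/2)) has argument 1 - 9/2/(9/2) = 0 at 9/2: a logarithmic (infinitely-sheeted) branch point; the remaining terms are analytic or single-valued there.

The point is a logarithmic branch point.


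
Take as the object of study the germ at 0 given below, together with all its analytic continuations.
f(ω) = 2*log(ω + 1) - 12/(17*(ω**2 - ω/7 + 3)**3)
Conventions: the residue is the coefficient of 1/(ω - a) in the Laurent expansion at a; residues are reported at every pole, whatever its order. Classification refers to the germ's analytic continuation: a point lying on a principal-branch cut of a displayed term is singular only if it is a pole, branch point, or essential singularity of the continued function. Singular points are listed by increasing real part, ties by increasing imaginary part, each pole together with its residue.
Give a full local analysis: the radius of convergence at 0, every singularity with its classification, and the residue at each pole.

Denominator factor (ω**2 - ω/7 + 3)^3: discriminant -587/49, complex-conjugate roots (1/14) + ((1/14)*sqrt(587))*i and (1/14) - ((1/14)*sqrt(587))*i; poles of order 3, moduli sqrt(3) and sqrt(3).
Branch term (2)*log(1 - ω/(-1)): its argument vanishes at ω = -1, a logarithmic branch point, modulus 1.
The radius of convergence is the smallest modulus among the singular points: 1.
The branch term is analytic at (1/14) - ((1/14)*sqrt(587))*i and contributes nothing to the residue; only the rational part matters.
The factor ω**2 - ω/7 + 3 splits as (ω - a)(ω - a') with a = (1/14) - ((1/14)*sqrt(587))*i, a' = (1/14) + ((1/14)*sqrt(587))*i. At the order-3 pole a set g(ω) = (ω - a)^3*(rational part) = [-12/17] / (ω - a')^3.
Order-3 pole: residue = g''(a)/2; g''((1/14) - ((1/14)*sqrt(587))*i) = -((2420208/3438454051)*sqrt(587))*i, so the residue is -((1210104/3438454051)*sqrt(587))*i.
The branch term is analytic at (1/14) + ((1/14)*sqrt(587))*i and contributes nothing to the residue; only the rational part matters.
The factor ω**2 - ω/7 + 3 splits as (ω - a)(ω - a') with a = (1/14) + ((1/14)*sqrt(587))*i, a' = (1/14) - ((1/14)*sqrt(587))*i. At the order-3 pole a set g(ω) = (ω - a)^3*(rational part) = [-12/17] / (ω - a')^3.
Order-3 pole: residue = g''(a)/2; g''((1/14) + ((1/14)*sqrt(587))*i) = ((2420208/3438454051)*sqrt(587))*i, so the residue is ((1210104/3438454051)*sqrt(587))*i.
List the singular points by increasing real part (a conjugate pair: the negative imaginary part first).

Radius of convergence at 0: 1.
At -1: a logarithmic branch point.
At (1/14) - ((1/14)*sqrt(587))*i: a pole of order 3; residue -((1210104/3438454051)*sqrt(587))*i.
At (1/14) + ((1/14)*sqrt(587))*i: a pole of order 3; residue ((1210104/3438454051)*sqrt(587))*i.


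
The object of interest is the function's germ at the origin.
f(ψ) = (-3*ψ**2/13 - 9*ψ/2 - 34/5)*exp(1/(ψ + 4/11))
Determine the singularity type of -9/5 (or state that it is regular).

The point is a regular point.

There is no denominator, hence no pole anywhere.
The essential point of exp(1/(ψ - (-4/11))) is -4/11, not -9/5.
So the germ continues analytically to -9/5.


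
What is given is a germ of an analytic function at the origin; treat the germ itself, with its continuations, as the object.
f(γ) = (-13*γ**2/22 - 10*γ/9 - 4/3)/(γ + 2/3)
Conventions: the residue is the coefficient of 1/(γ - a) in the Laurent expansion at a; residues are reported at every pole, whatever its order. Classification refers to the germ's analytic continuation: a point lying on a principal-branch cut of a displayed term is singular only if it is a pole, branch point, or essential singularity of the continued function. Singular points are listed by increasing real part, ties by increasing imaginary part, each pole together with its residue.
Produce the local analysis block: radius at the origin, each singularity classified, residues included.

Radius of convergence at 0: 2/3.
At -2/3: a pole of order 1; residue -254/297.

Denominator factor (γ + 2/3): pole of order 1 at -2/3, modulus 2/3.
The radius of convergence is the smallest modulus among the singular points: 2/3.
At the order-1 pole -2/3 set g(γ) = (γ - (-2/3))*f(γ) = -13*γ**2/22 - 10*γ/9 - 4/3.
Simple pole: residue = g(a) at a = -2/3, which is -254/297.


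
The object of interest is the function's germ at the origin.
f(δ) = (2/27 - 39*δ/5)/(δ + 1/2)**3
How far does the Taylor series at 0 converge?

The radius of convergence is 1/2.

Denominator factor (δ + 1/2)^3: pole of order 3 at -1/2, modulus 1/2.
The radius of convergence is the smallest modulus among the singular points: 1/2.


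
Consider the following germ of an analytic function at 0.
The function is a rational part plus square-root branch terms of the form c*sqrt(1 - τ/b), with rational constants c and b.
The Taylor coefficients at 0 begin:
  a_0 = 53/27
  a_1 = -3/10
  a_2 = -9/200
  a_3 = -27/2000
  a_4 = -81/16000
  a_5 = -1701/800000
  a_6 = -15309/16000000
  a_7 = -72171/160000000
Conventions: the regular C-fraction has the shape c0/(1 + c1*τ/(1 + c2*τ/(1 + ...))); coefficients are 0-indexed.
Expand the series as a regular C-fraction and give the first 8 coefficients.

Taylor coefficients (read off): a_0 = 53/27, a_1 = -3/10, a_2 = -9/200, a_3 = -27/2000, a_4 = -81/16000, a_5 = -1701/800000, a_6 = -15309/16000000, a_7 = -72171/160000000.
c0 = a_0 = 53/27. Peel one level at a time: if S = 1 + c*τ/S' with S'(0) = 1, then c is the τ-coefficient of S and S' = c*τ/(S - 1).
S_1 = c0/f = 1 + (81/530)*τ + (26001/561800)*τ^2 + ...; c1 = 81/530.
S_2 = c1*τ/(S_1 - 1) = 1 + (-321/1060)*τ + (-9/400)*τ^2 + ...; c2 = -321/1060.
S_3 = c2*τ/(S_2 - 1) = 1 + (-159/2140)*τ + (-76797/4579600)*τ^2 + ...; c3 = -159/2140.
S_4 = c3*τ/(S_3 - 1) = 1 + (-483/2140)*τ + (-9/400)*τ^2 + ...; c4 = -483/2140.
S_5 = c4*τ/(S_4 - 1) = 1 + (-321/3220)*τ + (-41409/2073680)*τ^2 + ...; c5 = -321/3220.
S_6 = c5*τ/(S_5 - 1) = 1 + (-129/644)*τ + (-9/400)*τ^2 + ...; c6 = -129/644.
S_7 = c6*τ/(S_6 - 1) = 1 + (-483/4300)*τ + ...; c7 = -483/4300.

The regular C-fraction coefficients are [53/27, 81/530, -321/1060, -159/2140, -483/2140, -321/3220, -129/644, -483/4300].


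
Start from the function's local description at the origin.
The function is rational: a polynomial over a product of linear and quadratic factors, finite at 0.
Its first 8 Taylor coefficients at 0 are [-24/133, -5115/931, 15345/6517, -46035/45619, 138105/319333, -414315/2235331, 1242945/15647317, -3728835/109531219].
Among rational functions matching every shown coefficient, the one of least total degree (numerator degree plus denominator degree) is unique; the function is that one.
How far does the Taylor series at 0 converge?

No rational of total degree below 2 reproduces all 8 coefficients; solving the [1/1] Pade equations on them gives f(ξ) = (-13*ξ - 8/19)/(ξ + 7/3), whose expansion matches every shown term.
Denominator factor (ξ + 7/3): pole of order 1 at -7/3, modulus 7/3.
The radius of convergence is the smallest modulus among the singular points: 7/3.

The radius of convergence is 7/3.


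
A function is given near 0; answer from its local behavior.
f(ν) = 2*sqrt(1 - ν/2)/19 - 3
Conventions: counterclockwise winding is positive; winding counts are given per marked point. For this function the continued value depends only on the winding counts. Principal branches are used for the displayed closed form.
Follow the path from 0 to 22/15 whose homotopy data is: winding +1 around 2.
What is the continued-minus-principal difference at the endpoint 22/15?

Continued minus principal equals -(8/285)*sqrt(15).

The rational part is single-valued and drops out of the difference; each branch term changes only by its own monodromy.
(2/19)*sqrt(1 - ν/(2)): winding +1 is odd, the square root flips sign, contributing -2*(2/19)*sqrt(1 - (22/15)/(2)) = -2*(2/19)*sqrt(4/15) = -(8/285)*sqrt(15).
Summing the contributions at ν = 22/15 gives -(8/285)*sqrt(15).


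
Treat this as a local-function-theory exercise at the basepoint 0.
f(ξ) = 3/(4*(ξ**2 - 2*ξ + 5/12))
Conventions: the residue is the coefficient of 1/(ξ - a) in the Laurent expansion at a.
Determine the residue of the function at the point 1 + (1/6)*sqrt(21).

The factor ξ**2 - 2*ξ + 5/12 splits as (ξ - a)(ξ - a') with a = 1 + (1/6)*sqrt(21), a' = 1 - (1/6)*sqrt(21). At the order-1 pole a set g(ξ) = (ξ - a)*f(ξ) = [3/4] / (ξ - a').
Simple pole: residue = g(a) at a = 1 + (1/6)*sqrt(21), which is (3/28)*sqrt(21).

The residue is (3/28)*sqrt(21).


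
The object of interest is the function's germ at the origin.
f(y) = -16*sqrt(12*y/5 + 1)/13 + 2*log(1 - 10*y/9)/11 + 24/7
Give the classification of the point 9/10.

The point is a logarithmic branch point.

The term (2/11)*log(1 - y/(9/10)) has argument 1 - 9/10/(9/10) = 0 at 9/10: a logarithmic (infinitely-sheeted) branch point; the remaining terms are analytic or single-valued there.


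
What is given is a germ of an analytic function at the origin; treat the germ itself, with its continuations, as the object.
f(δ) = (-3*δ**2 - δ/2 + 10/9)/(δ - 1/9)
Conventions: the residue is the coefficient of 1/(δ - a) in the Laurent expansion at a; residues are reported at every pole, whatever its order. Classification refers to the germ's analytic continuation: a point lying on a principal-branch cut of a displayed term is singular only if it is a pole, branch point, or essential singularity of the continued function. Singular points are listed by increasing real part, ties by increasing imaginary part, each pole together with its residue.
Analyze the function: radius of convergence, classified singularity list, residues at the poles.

Denominator factor (δ - 1/9): pole of order 1 at 1/9, modulus 1/9.
The radius of convergence is the smallest modulus among the singular points: 1/9.
At the order-1 pole 1/9 set g(δ) = (δ - (1/9))*f(δ) = -3*δ**2 - δ/2 + 10/9.
Simple pole: residue = g(a) at a = 1/9, which is 55/54.

Radius of convergence at 0: 1/9.
At 1/9: a pole of order 1; residue 55/54.


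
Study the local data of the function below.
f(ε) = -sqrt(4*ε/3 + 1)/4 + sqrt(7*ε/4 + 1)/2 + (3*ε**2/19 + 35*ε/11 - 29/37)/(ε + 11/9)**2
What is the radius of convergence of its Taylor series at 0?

Denominator factor (ε + 11/9)^2: pole of order 2 at -11/9, modulus 11/9.
Branch term (1/2)*sqrt(1 - ε/(-4/7)): its argument vanishes at ε = -4/7, a square-root branch point, modulus 4/7.
Branch term (-1/4)*sqrt(1 - ε/(-3/4)): its argument vanishes at ε = -3/4, a square-root branch point, modulus 3/4.
The radius of convergence is the smallest modulus among the singular points: 4/7.

The radius of convergence is 4/7.


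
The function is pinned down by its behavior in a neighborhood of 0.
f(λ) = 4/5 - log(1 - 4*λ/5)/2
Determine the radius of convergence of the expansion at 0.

Branch term (-1/2)*log(1 - λ/(5/4)): its argument vanishes at λ = 5/4, a logarithmic branch point, modulus 5/4.
The radius of convergence is the smallest modulus among the singular points: 5/4.

The radius of convergence is 5/4.


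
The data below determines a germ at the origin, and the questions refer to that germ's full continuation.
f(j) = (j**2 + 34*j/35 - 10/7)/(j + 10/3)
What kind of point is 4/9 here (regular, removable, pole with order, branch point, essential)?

Denominator factors: j + 10/3 = 34/9 at j = 4/9 — none vanishes.
So the germ continues analytically to 4/9.

The point is a regular point.


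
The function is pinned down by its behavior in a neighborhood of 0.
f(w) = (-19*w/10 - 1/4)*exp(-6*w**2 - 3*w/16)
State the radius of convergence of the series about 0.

The factor exp(-6*w**2 - 3*w/16) is entire and contributes no finite singular point.
The polynomial part has no poles.
No finite singular points: the Taylor series at 0 converges everywhere.

The radius of convergence is infinite.


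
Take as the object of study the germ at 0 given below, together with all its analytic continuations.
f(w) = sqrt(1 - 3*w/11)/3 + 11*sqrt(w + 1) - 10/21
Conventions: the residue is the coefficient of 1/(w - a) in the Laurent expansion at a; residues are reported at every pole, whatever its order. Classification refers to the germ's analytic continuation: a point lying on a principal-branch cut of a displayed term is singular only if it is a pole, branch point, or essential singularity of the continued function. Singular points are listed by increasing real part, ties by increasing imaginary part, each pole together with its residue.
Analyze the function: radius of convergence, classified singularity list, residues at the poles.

Radius of convergence at 0: 1.
At -1: an algebraic (square-root) branch point.
At 11/3: an algebraic (square-root) branch point.

Branch term (1/3)*sqrt(1 - w/(11/3)): its argument vanishes at w = 11/3, a square-root branch point, modulus 11/3.
Branch term (11)*sqrt(1 - w/(-1)): its argument vanishes at w = -1, a square-root branch point, modulus 1.
The radius of convergence is the smallest modulus among the singular points: 1.
List the singular points by increasing real part (a conjugate pair: the negative imaginary part first).


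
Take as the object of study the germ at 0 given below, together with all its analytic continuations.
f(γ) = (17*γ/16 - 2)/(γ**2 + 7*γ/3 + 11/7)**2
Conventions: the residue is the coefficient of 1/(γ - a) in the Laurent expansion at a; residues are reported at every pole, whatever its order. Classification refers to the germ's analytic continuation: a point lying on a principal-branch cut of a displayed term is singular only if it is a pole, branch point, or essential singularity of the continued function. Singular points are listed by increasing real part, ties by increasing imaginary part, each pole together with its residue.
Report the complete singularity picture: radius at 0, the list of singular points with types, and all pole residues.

Radius of convergence at 0: (1/7)*sqrt(77).
At (-7/6) - ((1/42)*sqrt(371))*i: a pole of order 2; residue -((19593/44944)*sqrt(371))*i.
At (-7/6) + ((1/42)*sqrt(371))*i: a pole of order 2; residue ((19593/44944)*sqrt(371))*i.

Denominator factor (γ**2 + 7*γ/3 + 11/7)^2: discriminant -53/63, complex-conjugate roots (-7/6) + ((1/42)*sqrt(371))*i and (-7/6) - ((1/42)*sqrt(371))*i; poles of order 2, moduli (1/7)*sqrt(77) and (1/7)*sqrt(77).
The radius of convergence is the smallest modulus among the singular points: (1/7)*sqrt(77).
The factor γ**2 + 7*γ/3 + 11/7 splits as (γ - a)(γ - a') with a = (-7/6) - ((1/42)*sqrt(371))*i, a' = (-7/6) + ((1/42)*sqrt(371))*i. At the order-2 pole a set g(γ) = (γ - a)^2*f(γ) = [17*γ/16 - 2] / (γ - a')^2.
Order-2 pole: residue = g'(a); g'((-7/6) - ((1/42)*sqrt(371))*i) = -((19593/44944)*sqrt(371))*i, so the residue is -((19593/44944)*sqrt(371))*i.
The factor γ**2 + 7*γ/3 + 11/7 splits as (γ - a)(γ - a') with a = (-7/6) + ((1/42)*sqrt(371))*i, a' = (-7/6) - ((1/42)*sqrt(371))*i. At the order-2 pole a set g(γ) = (γ - a)^2*f(γ) = [17*γ/16 - 2] / (γ - a')^2.
Order-2 pole: residue = g'(a); g'((-7/6) + ((1/42)*sqrt(371))*i) = ((19593/44944)*sqrt(371))*i, so the residue is ((19593/44944)*sqrt(371))*i.
List the singular points by increasing real part (a conjugate pair: the negative imaginary part first).


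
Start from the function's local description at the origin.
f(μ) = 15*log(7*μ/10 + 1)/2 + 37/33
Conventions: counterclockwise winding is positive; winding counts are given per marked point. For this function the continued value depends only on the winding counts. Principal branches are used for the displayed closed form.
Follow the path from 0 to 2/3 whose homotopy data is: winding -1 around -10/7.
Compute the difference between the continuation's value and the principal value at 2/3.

Continued minus principal equals -(15)*pi*i.

The rational part is single-valued and drops out of the difference; each branch term changes only by its own monodromy.
(15/2)*log(1 - μ/(-10/7)): each positive loop around -10/7 adds 2*pi*i to the log, so winding -1 contributes (15/2)*(-1)*2*pi*i = -(15)*pi*i.
Summing the contributions at μ = 2/3 gives -(15)*pi*i.


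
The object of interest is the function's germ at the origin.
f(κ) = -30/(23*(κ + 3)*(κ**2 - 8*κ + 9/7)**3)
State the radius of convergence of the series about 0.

Denominator factor (κ**2 - 8*κ + 9/7)^3: discriminant 412/7, real irrational roots 4 + (1/7)*sqrt(721) and 4 - (1/7)*sqrt(721); poles of order 3, moduli 4 + (1/7)*sqrt(721) and 4 - (1/7)*sqrt(721).
Denominator factor (κ + 3): pole of order 1 at -3, modulus 3.
The radius of convergence is the smallest modulus among the singular points: 4 - (1/7)*sqrt(721).

The radius of convergence is 4 - (1/7)*sqrt(721).


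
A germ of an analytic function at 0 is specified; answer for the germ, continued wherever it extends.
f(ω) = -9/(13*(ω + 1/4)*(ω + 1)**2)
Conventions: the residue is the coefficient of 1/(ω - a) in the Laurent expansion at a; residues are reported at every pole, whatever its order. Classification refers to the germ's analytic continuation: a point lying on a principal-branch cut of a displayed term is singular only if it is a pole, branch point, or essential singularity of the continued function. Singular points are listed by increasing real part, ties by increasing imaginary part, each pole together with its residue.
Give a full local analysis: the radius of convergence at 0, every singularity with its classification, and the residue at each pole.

Denominator factor (ω + 1)^2: pole of order 2 at -1, modulus 1.
Denominator factor (ω + 1/4): pole of order 1 at -1/4, modulus 1/4.
The radius of convergence is the smallest modulus among the singular points: 1/4.
At the order-2 pole -1 set g(ω) = (ω - (-1))^2*f(ω) = -9/(13*(ω + 1/4)).
Order-2 pole: residue = g'(a); g'(-1) = 16/13, so the residue is 16/13.
At the order-1 pole -1/4 set g(ω) = (ω - (-1/4))*f(ω) = -9/(13*(ω + 1)**2).
Simple pole: residue = g(a) at a = -1/4, which is -16/13.
List the singular points by increasing real part (a conjugate pair: the negative imaginary part first).

Radius of convergence at 0: 1/4.
At -1: a pole of order 2; residue 16/13.
At -1/4: a pole of order 1; residue -16/13.


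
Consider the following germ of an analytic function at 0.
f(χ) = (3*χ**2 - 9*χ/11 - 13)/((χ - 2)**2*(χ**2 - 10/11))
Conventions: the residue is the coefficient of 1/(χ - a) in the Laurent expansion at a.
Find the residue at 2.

At the order-2 pole 2 set g(χ) = (χ - (2))^2*f(χ) = (3*χ**2 - 9*χ/11 - 13)/(χ**2 - 10/11).
Order-2 pole: residue = g'(a); g'(2) = 2729/578, so the residue is 2729/578.

The residue is 2729/578.


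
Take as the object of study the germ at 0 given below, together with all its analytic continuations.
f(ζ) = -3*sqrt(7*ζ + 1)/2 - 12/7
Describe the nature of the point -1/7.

The point is an algebraic (square-root) branch point.

The term (-3/2)*sqrt(1 - ζ/(-1/7)) has argument 1 - -1/7/(-1/7) = 0 at -1/7: a square-root (algebraic, two-sheeted) branch point; the remaining terms are analytic or single-valued there.


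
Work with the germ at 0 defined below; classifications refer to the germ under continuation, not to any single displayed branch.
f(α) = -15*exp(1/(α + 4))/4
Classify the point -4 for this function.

The point is an essential singularity.

The exponent 1/(α - (-4)) has a pole at -4, so exp(1/(α - (-4))) takes every nonzero value near it: an essential singularity (not a pole of any order).


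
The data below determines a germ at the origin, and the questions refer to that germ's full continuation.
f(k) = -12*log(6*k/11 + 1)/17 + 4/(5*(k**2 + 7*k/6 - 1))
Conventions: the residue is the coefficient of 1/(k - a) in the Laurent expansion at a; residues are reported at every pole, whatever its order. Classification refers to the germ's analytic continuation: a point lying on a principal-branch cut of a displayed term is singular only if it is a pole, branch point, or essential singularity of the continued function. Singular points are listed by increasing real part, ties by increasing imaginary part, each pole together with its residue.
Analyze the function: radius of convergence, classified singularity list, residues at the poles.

Denominator factor (k**2 + 7*k/6 - 1): discriminant 193/36, real irrational roots -7/12 + (1/12)*sqrt(193) and -7/12 - (1/12)*sqrt(193); poles of order 1, moduli -7/12 + (1/12)*sqrt(193) and 7/12 + (1/12)*sqrt(193).
Branch term (-12/17)*log(1 - k/(-11/6)): its argument vanishes at k = -11/6, a logarithmic branch point, modulus 11/6.
The radius of convergence is the smallest modulus among the singular points: -7/12 + (1/12)*sqrt(193).
The branch term is analytic at -7/12 - (1/12)*sqrt(193) and contributes nothing to the residue; only the rational part matters.
The factor k**2 + 7*k/6 - 1 splits as (k - a)(k - a') with a = -7/12 - (1/12)*sqrt(193), a' = -7/12 + (1/12)*sqrt(193). At the order-1 pole a set g(k) = (k - a)*(rational part) = [4/5] / (k - a').
Simple pole: residue = g(a) at a = -7/12 - (1/12)*sqrt(193), which is -(24/965)*sqrt(193).
The branch term is analytic at -7/12 + (1/12)*sqrt(193) and contributes nothing to the residue; only the rational part matters.
The factor k**2 + 7*k/6 - 1 splits as (k - a)(k - a') with a = -7/12 + (1/12)*sqrt(193), a' = -7/12 - (1/12)*sqrt(193). At the order-1 pole a set g(k) = (k - a)*(rational part) = [4/5] / (k - a').
Simple pole: residue = g(a) at a = -7/12 + (1/12)*sqrt(193), which is (24/965)*sqrt(193).
List the singular points by increasing real part (a conjugate pair: the negative imaginary part first).

Radius of convergence at 0: -7/12 + (1/12)*sqrt(193).
At -11/6: a logarithmic branch point.
At -7/12 - (1/12)*sqrt(193): a pole of order 1; residue -(24/965)*sqrt(193).
At -7/12 + (1/12)*sqrt(193): a pole of order 1; residue (24/965)*sqrt(193).


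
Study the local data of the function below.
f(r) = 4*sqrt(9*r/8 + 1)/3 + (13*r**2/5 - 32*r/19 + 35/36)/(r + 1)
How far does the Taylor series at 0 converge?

The radius of convergence is 8/9.

Denominator factor (r + 1): pole of order 1 at -1, modulus 1.
Branch term (4/3)*sqrt(1 - r/(-8/9)): its argument vanishes at r = -8/9, a square-root branch point, modulus 8/9.
The radius of convergence is the smallest modulus among the singular points: 8/9.


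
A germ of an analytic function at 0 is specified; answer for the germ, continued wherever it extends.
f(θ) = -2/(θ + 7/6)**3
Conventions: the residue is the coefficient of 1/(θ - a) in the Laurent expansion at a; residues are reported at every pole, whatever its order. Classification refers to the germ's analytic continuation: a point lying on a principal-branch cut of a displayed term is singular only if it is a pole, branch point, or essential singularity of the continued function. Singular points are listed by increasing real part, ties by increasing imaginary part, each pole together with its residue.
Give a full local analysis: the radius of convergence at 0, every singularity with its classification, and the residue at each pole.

Radius of convergence at 0: 7/6.
At -7/6: a pole of order 3; residue 0.

Denominator factor (θ + 7/6)^3: pole of order 3 at -7/6, modulus 7/6.
The radius of convergence is the smallest modulus among the singular points: 7/6.
At the order-3 pole -7/6 set g(θ) = (θ - (-7/6))^3*f(θ) = -2.
Order-3 pole: residue = g''(a)/2; g''(-7/6) = 0, so the residue is 0.


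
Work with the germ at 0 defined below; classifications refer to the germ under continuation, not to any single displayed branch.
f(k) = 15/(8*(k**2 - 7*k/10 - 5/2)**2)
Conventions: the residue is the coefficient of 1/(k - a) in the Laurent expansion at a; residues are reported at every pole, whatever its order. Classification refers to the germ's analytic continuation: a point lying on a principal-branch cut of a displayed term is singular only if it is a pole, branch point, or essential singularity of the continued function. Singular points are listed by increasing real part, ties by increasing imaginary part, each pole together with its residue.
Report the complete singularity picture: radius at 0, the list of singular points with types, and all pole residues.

Radius of convergence at 0: -7/20 + (1/20)*sqrt(1049).
At 7/20 - (1/20)*sqrt(1049): a pole of order 2; residue (3750/1100401)*sqrt(1049).
At 7/20 + (1/20)*sqrt(1049): a pole of order 2; residue -(3750/1100401)*sqrt(1049).

Denominator factor (k**2 - 7*k/10 - 5/2)^2: discriminant 1049/100, real irrational roots 7/20 + (1/20)*sqrt(1049) and 7/20 - (1/20)*sqrt(1049); poles of order 2, moduli 7/20 + (1/20)*sqrt(1049) and -7/20 + (1/20)*sqrt(1049).
The radius of convergence is the smallest modulus among the singular points: -7/20 + (1/20)*sqrt(1049).
The factor k**2 - 7*k/10 - 5/2 splits as (k - a)(k - a') with a = 7/20 - (1/20)*sqrt(1049), a' = 7/20 + (1/20)*sqrt(1049). At the order-2 pole a set g(k) = (k - a)^2*f(k) = [15/8] / (k - a')^2.
Order-2 pole: residue = g'(a); g'(7/20 - (1/20)*sqrt(1049)) = (3750/1100401)*sqrt(1049), so the residue is (3750/1100401)*sqrt(1049).
The factor k**2 - 7*k/10 - 5/2 splits as (k - a)(k - a') with a = 7/20 + (1/20)*sqrt(1049), a' = 7/20 - (1/20)*sqrt(1049). At the order-2 pole a set g(k) = (k - a)^2*f(k) = [15/8] / (k - a')^2.
Order-2 pole: residue = g'(a); g'(7/20 + (1/20)*sqrt(1049)) = -(3750/1100401)*sqrt(1049), so the residue is -(3750/1100401)*sqrt(1049).
List the singular points by increasing real part (a conjugate pair: the negative imaginary part first).


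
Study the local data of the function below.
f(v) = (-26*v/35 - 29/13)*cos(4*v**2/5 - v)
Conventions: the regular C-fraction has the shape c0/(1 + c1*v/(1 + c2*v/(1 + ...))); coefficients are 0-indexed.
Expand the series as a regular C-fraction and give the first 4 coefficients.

The regular C-fraction coefficients are [-29/13, -338/1015, 1258713/686140, -163302335/850889988].

Taylor coefficients (expand at 0): a_0 = -29/13, a_1 = -26/35, a_2 = 29/26, a_3 = -643/455.
c0 = a_0 = -29/13. Peel one level at a time: if S = 1 + c*v/S' with S'(0) = 1, then c is the v-coefficient of S and S' = c*v/(S - 1).
S_1 = c0/f = 1 + (-338/1015)*v + (1258713/2060450)*v^2 + ...; c1 = -338/1015.
S_2 = c1*v/(S_1 - 1) = 1 + (1258713/686140)*v + (160889/456976)*v^2 + ...; c2 = 1258713/686140.
S_3 = c2*v/(S_2 - 1) = 1 + (-163302335/850889988)*v + ...; c3 = -163302335/850889988.


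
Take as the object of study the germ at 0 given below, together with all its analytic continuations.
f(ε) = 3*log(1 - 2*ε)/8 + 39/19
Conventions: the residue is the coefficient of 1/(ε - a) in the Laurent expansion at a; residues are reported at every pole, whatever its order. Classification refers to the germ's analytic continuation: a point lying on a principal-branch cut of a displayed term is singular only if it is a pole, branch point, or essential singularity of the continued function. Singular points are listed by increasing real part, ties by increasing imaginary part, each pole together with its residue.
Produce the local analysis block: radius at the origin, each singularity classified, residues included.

Branch term (3/8)*log(1 - ε/(1/2)): its argument vanishes at ε = 1/2, a logarithmic branch point, modulus 1/2.
The radius of convergence is the smallest modulus among the singular points: 1/2.

Radius of convergence at 0: 1/2.
At 1/2: a logarithmic branch point.


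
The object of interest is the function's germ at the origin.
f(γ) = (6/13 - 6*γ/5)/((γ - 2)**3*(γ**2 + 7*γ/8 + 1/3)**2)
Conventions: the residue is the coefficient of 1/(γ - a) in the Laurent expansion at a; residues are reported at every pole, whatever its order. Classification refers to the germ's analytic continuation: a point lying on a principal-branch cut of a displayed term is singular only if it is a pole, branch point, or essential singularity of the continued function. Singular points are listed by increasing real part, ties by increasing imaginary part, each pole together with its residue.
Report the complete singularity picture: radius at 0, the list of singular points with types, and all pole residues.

Denominator factor (γ**2 + 7*γ/8 + 1/3)^2: discriminant -109/192, complex-conjugate roots (-7/16) + ((1/48)*sqrt(327))*i and (-7/16) - ((1/48)*sqrt(327))*i; poles of order 2, moduli (1/3)*sqrt(3) and (1/3)*sqrt(3).
Denominator factor (γ - 2)^3: pole of order 3 at 2, modulus 2.
The radius of convergence is the smallest modulus among the singular points: (1/3)*sqrt(3).
The factor γ**2 + 7*γ/8 + 1/3 splits as (γ - a)(γ - a') with a = (-7/16) - ((1/48)*sqrt(327))*i, a' = (-7/16) + ((1/48)*sqrt(327))*i. At the order-2 pole a set g(γ) = (γ - a)^2*f(γ) = [(6/13 - 6*γ/5)/(γ - 2)**3] / (γ - a')^2.
Order-2 pole: residue = g'(a); g'((-7/16) - ((1/48)*sqrt(327))*i) = (29279556/1845885665) - ((5667834708/337399501321)*sqrt(327))*i, so the residue is (29279556/1845885665) - ((5667834708/337399501321)*sqrt(327))*i.
The factor γ**2 + 7*γ/8 + 1/3 splits as (γ - a)(γ - a') with a = (-7/16) + ((1/48)*sqrt(327))*i, a' = (-7/16) - ((1/48)*sqrt(327))*i. At the order-2 pole a set g(γ) = (γ - a)^2*f(γ) = [(6/13 - 6*γ/5)/(γ - 2)**3] / (γ - a')^2.
Order-2 pole: residue = g'(a); g'((-7/16) + ((1/48)*sqrt(327))*i) = (29279556/1845885665) + ((5667834708/337399501321)*sqrt(327))*i, so the residue is (29279556/1845885665) + ((5667834708/337399501321)*sqrt(327))*i.
At the order-3 pole 2 set g(γ) = (γ - (2))^3*f(γ) = (6/13 - 6*γ/5)/(γ**2 + 7*γ/8 + 1/3)**2.
Order-3 pole: residue = g''(a)/2; g''(2) = -117118224/1845885665, so the residue is -58559112/1845885665.
List the singular points by increasing real part (a conjugate pair: the negative imaginary part first).

Radius of convergence at 0: (1/3)*sqrt(3).
At (-7/16) - ((1/48)*sqrt(327))*i: a pole of order 2; residue (29279556/1845885665) - ((5667834708/337399501321)*sqrt(327))*i.
At (-7/16) + ((1/48)*sqrt(327))*i: a pole of order 2; residue (29279556/1845885665) + ((5667834708/337399501321)*sqrt(327))*i.
At 2: a pole of order 3; residue -58559112/1845885665.


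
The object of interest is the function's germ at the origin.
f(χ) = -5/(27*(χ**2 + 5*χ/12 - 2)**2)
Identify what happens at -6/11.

The point is a regular point.

Denominator factors: χ**2 + 5*χ/12 - 2 = -467/242 at χ = -6/11 — none vanishes.
So the germ continues analytically to -6/11.


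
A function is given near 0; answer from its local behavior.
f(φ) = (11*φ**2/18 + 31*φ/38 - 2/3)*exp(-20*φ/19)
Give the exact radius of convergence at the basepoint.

The radius of convergence is infinite.

The factor exp(-20*φ/19) is entire and contributes no finite singular point.
The polynomial part has no poles.
No finite singular points: the Taylor series at 0 converges everywhere.


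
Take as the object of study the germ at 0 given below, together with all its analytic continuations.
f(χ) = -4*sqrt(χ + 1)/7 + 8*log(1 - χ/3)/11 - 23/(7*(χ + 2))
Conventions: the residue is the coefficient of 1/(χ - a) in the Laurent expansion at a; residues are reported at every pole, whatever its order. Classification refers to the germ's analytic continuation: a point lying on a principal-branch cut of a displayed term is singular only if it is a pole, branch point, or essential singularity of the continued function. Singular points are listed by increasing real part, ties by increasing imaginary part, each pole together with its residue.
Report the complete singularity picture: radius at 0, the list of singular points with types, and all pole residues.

Radius of convergence at 0: 1.
At -2: a pole of order 1; residue -23/7.
At -1: an algebraic (square-root) branch point.
At 3: a logarithmic branch point.

Denominator factor (χ + 2): pole of order 1 at -2, modulus 2.
Branch term (-4/7)*sqrt(1 - χ/(-1)): its argument vanishes at χ = -1, a square-root branch point, modulus 1.
Branch term (8/11)*log(1 - χ/(3)): its argument vanishes at χ = 3, a logarithmic branch point, modulus 3.
The radius of convergence is the smallest modulus among the singular points: 1.
The branch terms are analytic at -2 and contribute nothing to the residue; only the rational part matters.
At the order-1 pole -2 set g(χ) = (χ - (-2))*(rational part) = -23/7.
Simple pole: residue = g(a) at a = -2, which is -23/7.
List the singular points by increasing real part (a conjugate pair: the negative imaginary part first).


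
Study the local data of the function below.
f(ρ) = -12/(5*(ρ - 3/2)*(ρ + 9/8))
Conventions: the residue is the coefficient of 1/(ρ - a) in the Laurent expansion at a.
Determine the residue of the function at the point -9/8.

The residue is 32/35.

At the order-1 pole -9/8 set g(ρ) = (ρ - (-9/8))*f(ρ) = -12/(5*(ρ - 3/2)).
Simple pole: residue = g(a) at a = -9/8, which is 32/35.


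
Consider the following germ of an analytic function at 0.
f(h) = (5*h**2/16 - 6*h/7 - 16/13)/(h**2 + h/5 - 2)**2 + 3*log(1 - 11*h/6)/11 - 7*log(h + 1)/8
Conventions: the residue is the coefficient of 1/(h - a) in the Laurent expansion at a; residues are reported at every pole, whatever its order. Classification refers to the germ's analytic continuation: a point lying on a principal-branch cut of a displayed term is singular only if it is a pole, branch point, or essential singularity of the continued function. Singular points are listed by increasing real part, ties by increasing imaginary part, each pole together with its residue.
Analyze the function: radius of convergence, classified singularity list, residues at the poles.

Radius of convergence at 0: 6/11.
At -1/10 - (1/10)*sqrt(201): a pole of order 2; residue -(161075/14705964)*sqrt(201).
At -1: a logarithmic branch point.
At 6/11: a logarithmic branch point.
At -1/10 + (1/10)*sqrt(201): a pole of order 2; residue (161075/14705964)*sqrt(201).

Denominator factor (h**2 + h/5 - 2)^2: discriminant 201/25, real irrational roots -1/10 + (1/10)*sqrt(201) and -1/10 - (1/10)*sqrt(201); poles of order 2, moduli -1/10 + (1/10)*sqrt(201) and 1/10 + (1/10)*sqrt(201).
Branch term (-7/8)*log(1 - h/(-1)): its argument vanishes at h = -1, a logarithmic branch point, modulus 1.
Branch term (3/11)*log(1 - h/(6/11)): its argument vanishes at h = 6/11, a logarithmic branch point, modulus 6/11.
The radius of convergence is the smallest modulus among the singular points: 6/11.
The branch terms are analytic at -1/10 - (1/10)*sqrt(201) and contribute nothing to the residue; only the rational part matters.
The factor h**2 + h/5 - 2 splits as (h - a)(h - a') with a = -1/10 - (1/10)*sqrt(201), a' = -1/10 + (1/10)*sqrt(201). At the order-2 pole a set g(h) = (h - a)^2*(rational part) = [5*h**2/16 - 6*h/7 - 16/13] / (h - a')^2.
Order-2 pole: residue = g'(a); g'(-1/10 - (1/10)*sqrt(201)) = -(161075/14705964)*sqrt(201), so the residue is -(161075/14705964)*sqrt(201).
The branch terms are analytic at -1/10 + (1/10)*sqrt(201) and contribute nothing to the residue; only the rational part matters.
The factor h**2 + h/5 - 2 splits as (h - a)(h - a') with a = -1/10 + (1/10)*sqrt(201), a' = -1/10 - (1/10)*sqrt(201). At the order-2 pole a set g(h) = (h - a)^2*(rational part) = [5*h**2/16 - 6*h/7 - 16/13] / (h - a')^2.
Order-2 pole: residue = g'(a); g'(-1/10 + (1/10)*sqrt(201)) = (161075/14705964)*sqrt(201), so the residue is (161075/14705964)*sqrt(201).
List the singular points by increasing real part (a conjugate pair: the negative imaginary part first).


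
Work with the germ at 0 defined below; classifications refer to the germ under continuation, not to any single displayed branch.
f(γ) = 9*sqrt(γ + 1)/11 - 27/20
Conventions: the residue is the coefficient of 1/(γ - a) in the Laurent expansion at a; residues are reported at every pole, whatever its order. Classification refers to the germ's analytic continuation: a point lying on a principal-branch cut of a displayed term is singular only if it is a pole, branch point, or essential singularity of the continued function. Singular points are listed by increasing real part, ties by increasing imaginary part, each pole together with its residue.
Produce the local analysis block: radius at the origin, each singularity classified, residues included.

Branch term (9/11)*sqrt(1 - γ/(-1)): its argument vanishes at γ = -1, a square-root branch point, modulus 1.
The radius of convergence is the smallest modulus among the singular points: 1.

Radius of convergence at 0: 1.
At -1: an algebraic (square-root) branch point.


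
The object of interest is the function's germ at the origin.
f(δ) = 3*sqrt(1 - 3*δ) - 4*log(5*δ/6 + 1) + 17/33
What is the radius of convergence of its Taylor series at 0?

The radius of convergence is 1/3.

Branch term (-4)*log(1 - δ/(-6/5)): its argument vanishes at δ = -6/5, a logarithmic branch point, modulus 6/5.
Branch term (3)*sqrt(1 - δ/(1/3)): its argument vanishes at δ = 1/3, a square-root branch point, modulus 1/3.
The radius of convergence is the smallest modulus among the singular points: 1/3.


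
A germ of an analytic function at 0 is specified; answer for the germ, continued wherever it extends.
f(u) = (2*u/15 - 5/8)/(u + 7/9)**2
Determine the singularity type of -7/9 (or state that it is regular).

The point is a pole of order 2.

The denominator factor u + 7/9 vanishes at -7/9 and appears to the power 2; the numerator there equals -787/1080, nonzero, and no other factor vanishes.
Hence a pole whose order is the multiplicity, 2.


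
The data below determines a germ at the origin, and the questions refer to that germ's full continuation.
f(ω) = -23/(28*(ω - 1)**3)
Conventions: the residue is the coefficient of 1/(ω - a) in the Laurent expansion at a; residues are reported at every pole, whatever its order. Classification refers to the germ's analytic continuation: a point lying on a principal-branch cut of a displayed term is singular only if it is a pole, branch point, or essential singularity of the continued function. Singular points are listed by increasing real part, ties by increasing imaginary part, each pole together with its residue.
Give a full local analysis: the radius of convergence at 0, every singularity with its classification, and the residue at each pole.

Radius of convergence at 0: 1.
At 1: a pole of order 3; residue 0.

Denominator factor (ω - 1)^3: pole of order 3 at 1, modulus 1.
The radius of convergence is the smallest modulus among the singular points: 1.
At the order-3 pole 1 set g(ω) = (ω - (1))^3*f(ω) = -23/28.
Order-3 pole: residue = g''(a)/2; g''(1) = 0, so the residue is 0.
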